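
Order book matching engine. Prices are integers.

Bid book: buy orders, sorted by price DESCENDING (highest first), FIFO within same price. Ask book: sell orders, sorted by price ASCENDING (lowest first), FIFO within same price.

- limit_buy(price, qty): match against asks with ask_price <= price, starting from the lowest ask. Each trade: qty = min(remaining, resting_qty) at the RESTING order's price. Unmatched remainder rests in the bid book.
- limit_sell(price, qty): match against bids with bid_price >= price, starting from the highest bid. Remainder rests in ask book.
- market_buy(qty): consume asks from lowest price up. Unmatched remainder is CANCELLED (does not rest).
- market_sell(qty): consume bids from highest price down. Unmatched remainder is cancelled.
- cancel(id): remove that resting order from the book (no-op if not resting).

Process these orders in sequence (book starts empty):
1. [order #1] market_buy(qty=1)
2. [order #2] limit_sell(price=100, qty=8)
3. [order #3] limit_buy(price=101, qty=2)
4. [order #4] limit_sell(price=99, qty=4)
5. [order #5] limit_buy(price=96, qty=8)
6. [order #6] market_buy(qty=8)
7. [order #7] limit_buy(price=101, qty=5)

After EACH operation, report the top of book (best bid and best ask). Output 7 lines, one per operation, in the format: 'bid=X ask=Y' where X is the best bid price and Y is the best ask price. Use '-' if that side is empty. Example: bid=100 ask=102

Answer: bid=- ask=-
bid=- ask=100
bid=- ask=100
bid=- ask=99
bid=96 ask=99
bid=96 ask=100
bid=101 ask=-

Derivation:
After op 1 [order #1] market_buy(qty=1): fills=none; bids=[-] asks=[-]
After op 2 [order #2] limit_sell(price=100, qty=8): fills=none; bids=[-] asks=[#2:8@100]
After op 3 [order #3] limit_buy(price=101, qty=2): fills=#3x#2:2@100; bids=[-] asks=[#2:6@100]
After op 4 [order #4] limit_sell(price=99, qty=4): fills=none; bids=[-] asks=[#4:4@99 #2:6@100]
After op 5 [order #5] limit_buy(price=96, qty=8): fills=none; bids=[#5:8@96] asks=[#4:4@99 #2:6@100]
After op 6 [order #6] market_buy(qty=8): fills=#6x#4:4@99 #6x#2:4@100; bids=[#5:8@96] asks=[#2:2@100]
After op 7 [order #7] limit_buy(price=101, qty=5): fills=#7x#2:2@100; bids=[#7:3@101 #5:8@96] asks=[-]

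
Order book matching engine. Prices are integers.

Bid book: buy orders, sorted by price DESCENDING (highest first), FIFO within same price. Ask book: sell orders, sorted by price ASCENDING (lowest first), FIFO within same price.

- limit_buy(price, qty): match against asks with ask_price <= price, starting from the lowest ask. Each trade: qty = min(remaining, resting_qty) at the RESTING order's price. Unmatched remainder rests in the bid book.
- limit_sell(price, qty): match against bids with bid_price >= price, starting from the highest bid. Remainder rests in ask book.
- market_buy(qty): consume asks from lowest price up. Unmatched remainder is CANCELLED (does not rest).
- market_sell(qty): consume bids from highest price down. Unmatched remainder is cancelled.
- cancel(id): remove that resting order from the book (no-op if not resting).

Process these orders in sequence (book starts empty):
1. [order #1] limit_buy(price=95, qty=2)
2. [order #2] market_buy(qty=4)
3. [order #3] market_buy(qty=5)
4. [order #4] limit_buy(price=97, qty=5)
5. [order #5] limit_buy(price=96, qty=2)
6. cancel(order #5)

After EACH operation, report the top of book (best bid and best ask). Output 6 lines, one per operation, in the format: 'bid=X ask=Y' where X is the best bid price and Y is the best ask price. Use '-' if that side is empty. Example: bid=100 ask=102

Answer: bid=95 ask=-
bid=95 ask=-
bid=95 ask=-
bid=97 ask=-
bid=97 ask=-
bid=97 ask=-

Derivation:
After op 1 [order #1] limit_buy(price=95, qty=2): fills=none; bids=[#1:2@95] asks=[-]
After op 2 [order #2] market_buy(qty=4): fills=none; bids=[#1:2@95] asks=[-]
After op 3 [order #3] market_buy(qty=5): fills=none; bids=[#1:2@95] asks=[-]
After op 4 [order #4] limit_buy(price=97, qty=5): fills=none; bids=[#4:5@97 #1:2@95] asks=[-]
After op 5 [order #5] limit_buy(price=96, qty=2): fills=none; bids=[#4:5@97 #5:2@96 #1:2@95] asks=[-]
After op 6 cancel(order #5): fills=none; bids=[#4:5@97 #1:2@95] asks=[-]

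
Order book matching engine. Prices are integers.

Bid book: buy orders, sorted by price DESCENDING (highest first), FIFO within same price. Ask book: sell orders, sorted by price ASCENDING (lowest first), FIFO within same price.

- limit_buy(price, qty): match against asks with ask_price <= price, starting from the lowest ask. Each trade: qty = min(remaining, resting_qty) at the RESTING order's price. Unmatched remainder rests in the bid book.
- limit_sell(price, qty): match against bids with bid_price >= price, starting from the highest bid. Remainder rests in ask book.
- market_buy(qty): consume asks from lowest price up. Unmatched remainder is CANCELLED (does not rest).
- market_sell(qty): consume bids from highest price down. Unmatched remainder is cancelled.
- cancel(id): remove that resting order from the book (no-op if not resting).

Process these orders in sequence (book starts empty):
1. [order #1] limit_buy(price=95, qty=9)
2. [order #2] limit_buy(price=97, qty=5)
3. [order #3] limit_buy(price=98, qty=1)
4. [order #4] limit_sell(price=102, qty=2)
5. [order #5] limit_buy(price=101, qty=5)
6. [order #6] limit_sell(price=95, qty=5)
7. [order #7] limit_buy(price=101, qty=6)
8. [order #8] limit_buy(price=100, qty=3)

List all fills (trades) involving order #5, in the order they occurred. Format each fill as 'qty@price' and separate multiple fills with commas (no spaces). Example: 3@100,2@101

After op 1 [order #1] limit_buy(price=95, qty=9): fills=none; bids=[#1:9@95] asks=[-]
After op 2 [order #2] limit_buy(price=97, qty=5): fills=none; bids=[#2:5@97 #1:9@95] asks=[-]
After op 3 [order #3] limit_buy(price=98, qty=1): fills=none; bids=[#3:1@98 #2:5@97 #1:9@95] asks=[-]
After op 4 [order #4] limit_sell(price=102, qty=2): fills=none; bids=[#3:1@98 #2:5@97 #1:9@95] asks=[#4:2@102]
After op 5 [order #5] limit_buy(price=101, qty=5): fills=none; bids=[#5:5@101 #3:1@98 #2:5@97 #1:9@95] asks=[#4:2@102]
After op 6 [order #6] limit_sell(price=95, qty=5): fills=#5x#6:5@101; bids=[#3:1@98 #2:5@97 #1:9@95] asks=[#4:2@102]
After op 7 [order #7] limit_buy(price=101, qty=6): fills=none; bids=[#7:6@101 #3:1@98 #2:5@97 #1:9@95] asks=[#4:2@102]
After op 8 [order #8] limit_buy(price=100, qty=3): fills=none; bids=[#7:6@101 #8:3@100 #3:1@98 #2:5@97 #1:9@95] asks=[#4:2@102]

Answer: 5@101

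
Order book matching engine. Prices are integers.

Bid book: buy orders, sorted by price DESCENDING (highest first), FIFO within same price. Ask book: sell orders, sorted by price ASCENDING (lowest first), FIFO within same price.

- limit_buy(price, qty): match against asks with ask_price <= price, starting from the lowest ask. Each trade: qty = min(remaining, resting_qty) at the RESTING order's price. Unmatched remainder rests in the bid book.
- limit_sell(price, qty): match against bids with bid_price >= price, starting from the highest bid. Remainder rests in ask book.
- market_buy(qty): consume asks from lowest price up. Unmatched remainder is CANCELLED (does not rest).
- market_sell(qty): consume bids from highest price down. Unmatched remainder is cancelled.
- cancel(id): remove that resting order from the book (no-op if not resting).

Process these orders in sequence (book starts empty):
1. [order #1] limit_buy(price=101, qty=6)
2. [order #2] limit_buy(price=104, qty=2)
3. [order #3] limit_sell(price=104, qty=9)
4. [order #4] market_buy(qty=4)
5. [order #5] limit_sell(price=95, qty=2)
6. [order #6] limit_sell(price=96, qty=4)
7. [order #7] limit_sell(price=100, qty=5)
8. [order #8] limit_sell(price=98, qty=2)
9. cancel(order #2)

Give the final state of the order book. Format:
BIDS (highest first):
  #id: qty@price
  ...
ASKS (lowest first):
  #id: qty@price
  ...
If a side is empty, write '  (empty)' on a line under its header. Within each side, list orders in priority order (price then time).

After op 1 [order #1] limit_buy(price=101, qty=6): fills=none; bids=[#1:6@101] asks=[-]
After op 2 [order #2] limit_buy(price=104, qty=2): fills=none; bids=[#2:2@104 #1:6@101] asks=[-]
After op 3 [order #3] limit_sell(price=104, qty=9): fills=#2x#3:2@104; bids=[#1:6@101] asks=[#3:7@104]
After op 4 [order #4] market_buy(qty=4): fills=#4x#3:4@104; bids=[#1:6@101] asks=[#3:3@104]
After op 5 [order #5] limit_sell(price=95, qty=2): fills=#1x#5:2@101; bids=[#1:4@101] asks=[#3:3@104]
After op 6 [order #6] limit_sell(price=96, qty=4): fills=#1x#6:4@101; bids=[-] asks=[#3:3@104]
After op 7 [order #7] limit_sell(price=100, qty=5): fills=none; bids=[-] asks=[#7:5@100 #3:3@104]
After op 8 [order #8] limit_sell(price=98, qty=2): fills=none; bids=[-] asks=[#8:2@98 #7:5@100 #3:3@104]
After op 9 cancel(order #2): fills=none; bids=[-] asks=[#8:2@98 #7:5@100 #3:3@104]

Answer: BIDS (highest first):
  (empty)
ASKS (lowest first):
  #8: 2@98
  #7: 5@100
  #3: 3@104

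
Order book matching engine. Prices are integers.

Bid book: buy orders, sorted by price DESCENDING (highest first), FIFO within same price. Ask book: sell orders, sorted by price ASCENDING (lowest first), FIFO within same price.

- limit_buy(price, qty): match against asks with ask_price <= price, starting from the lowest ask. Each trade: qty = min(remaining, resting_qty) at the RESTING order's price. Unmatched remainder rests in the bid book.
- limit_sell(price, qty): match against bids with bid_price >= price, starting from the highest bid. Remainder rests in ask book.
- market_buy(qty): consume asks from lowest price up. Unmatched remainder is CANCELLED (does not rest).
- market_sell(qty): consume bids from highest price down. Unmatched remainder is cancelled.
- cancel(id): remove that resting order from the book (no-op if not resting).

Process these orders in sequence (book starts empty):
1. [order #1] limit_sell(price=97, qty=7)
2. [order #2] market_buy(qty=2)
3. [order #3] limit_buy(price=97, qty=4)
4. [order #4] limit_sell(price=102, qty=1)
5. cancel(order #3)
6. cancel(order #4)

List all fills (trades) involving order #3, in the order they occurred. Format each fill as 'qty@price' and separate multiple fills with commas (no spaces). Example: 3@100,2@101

Answer: 4@97

Derivation:
After op 1 [order #1] limit_sell(price=97, qty=7): fills=none; bids=[-] asks=[#1:7@97]
After op 2 [order #2] market_buy(qty=2): fills=#2x#1:2@97; bids=[-] asks=[#1:5@97]
After op 3 [order #3] limit_buy(price=97, qty=4): fills=#3x#1:4@97; bids=[-] asks=[#1:1@97]
After op 4 [order #4] limit_sell(price=102, qty=1): fills=none; bids=[-] asks=[#1:1@97 #4:1@102]
After op 5 cancel(order #3): fills=none; bids=[-] asks=[#1:1@97 #4:1@102]
After op 6 cancel(order #4): fills=none; bids=[-] asks=[#1:1@97]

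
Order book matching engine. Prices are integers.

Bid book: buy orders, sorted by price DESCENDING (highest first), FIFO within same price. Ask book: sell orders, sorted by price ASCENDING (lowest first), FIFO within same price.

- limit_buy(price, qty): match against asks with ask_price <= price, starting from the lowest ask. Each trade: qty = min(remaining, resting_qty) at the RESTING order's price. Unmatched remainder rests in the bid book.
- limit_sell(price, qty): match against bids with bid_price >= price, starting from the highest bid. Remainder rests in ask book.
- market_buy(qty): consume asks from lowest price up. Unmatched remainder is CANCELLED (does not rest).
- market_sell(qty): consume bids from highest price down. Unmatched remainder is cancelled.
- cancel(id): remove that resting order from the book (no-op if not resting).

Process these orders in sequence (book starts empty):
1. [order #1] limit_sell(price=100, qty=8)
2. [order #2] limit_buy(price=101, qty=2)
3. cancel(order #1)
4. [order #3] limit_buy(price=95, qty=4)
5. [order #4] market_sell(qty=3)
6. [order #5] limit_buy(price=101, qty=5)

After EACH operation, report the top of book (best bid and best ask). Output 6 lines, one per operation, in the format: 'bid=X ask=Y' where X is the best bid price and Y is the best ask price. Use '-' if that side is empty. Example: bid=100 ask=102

Answer: bid=- ask=100
bid=- ask=100
bid=- ask=-
bid=95 ask=-
bid=95 ask=-
bid=101 ask=-

Derivation:
After op 1 [order #1] limit_sell(price=100, qty=8): fills=none; bids=[-] asks=[#1:8@100]
After op 2 [order #2] limit_buy(price=101, qty=2): fills=#2x#1:2@100; bids=[-] asks=[#1:6@100]
After op 3 cancel(order #1): fills=none; bids=[-] asks=[-]
After op 4 [order #3] limit_buy(price=95, qty=4): fills=none; bids=[#3:4@95] asks=[-]
After op 5 [order #4] market_sell(qty=3): fills=#3x#4:3@95; bids=[#3:1@95] asks=[-]
After op 6 [order #5] limit_buy(price=101, qty=5): fills=none; bids=[#5:5@101 #3:1@95] asks=[-]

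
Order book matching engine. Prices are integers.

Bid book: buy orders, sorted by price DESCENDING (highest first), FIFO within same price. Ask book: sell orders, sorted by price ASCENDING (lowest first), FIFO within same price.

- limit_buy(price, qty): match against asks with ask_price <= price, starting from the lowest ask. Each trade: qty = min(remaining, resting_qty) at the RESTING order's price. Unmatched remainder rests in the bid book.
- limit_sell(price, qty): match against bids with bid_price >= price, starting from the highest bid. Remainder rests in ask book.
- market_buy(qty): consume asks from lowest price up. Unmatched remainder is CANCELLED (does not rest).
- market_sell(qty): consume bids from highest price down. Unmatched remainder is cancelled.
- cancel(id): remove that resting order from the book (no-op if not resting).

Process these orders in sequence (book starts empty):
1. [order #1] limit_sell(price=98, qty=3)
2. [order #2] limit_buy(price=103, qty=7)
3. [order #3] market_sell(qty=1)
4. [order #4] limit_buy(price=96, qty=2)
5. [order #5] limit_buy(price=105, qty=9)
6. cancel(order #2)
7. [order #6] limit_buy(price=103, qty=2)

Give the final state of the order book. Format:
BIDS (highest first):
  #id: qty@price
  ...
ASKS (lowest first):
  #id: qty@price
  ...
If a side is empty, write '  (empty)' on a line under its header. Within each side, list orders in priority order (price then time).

After op 1 [order #1] limit_sell(price=98, qty=3): fills=none; bids=[-] asks=[#1:3@98]
After op 2 [order #2] limit_buy(price=103, qty=7): fills=#2x#1:3@98; bids=[#2:4@103] asks=[-]
After op 3 [order #3] market_sell(qty=1): fills=#2x#3:1@103; bids=[#2:3@103] asks=[-]
After op 4 [order #4] limit_buy(price=96, qty=2): fills=none; bids=[#2:3@103 #4:2@96] asks=[-]
After op 5 [order #5] limit_buy(price=105, qty=9): fills=none; bids=[#5:9@105 #2:3@103 #4:2@96] asks=[-]
After op 6 cancel(order #2): fills=none; bids=[#5:9@105 #4:2@96] asks=[-]
After op 7 [order #6] limit_buy(price=103, qty=2): fills=none; bids=[#5:9@105 #6:2@103 #4:2@96] asks=[-]

Answer: BIDS (highest first):
  #5: 9@105
  #6: 2@103
  #4: 2@96
ASKS (lowest first):
  (empty)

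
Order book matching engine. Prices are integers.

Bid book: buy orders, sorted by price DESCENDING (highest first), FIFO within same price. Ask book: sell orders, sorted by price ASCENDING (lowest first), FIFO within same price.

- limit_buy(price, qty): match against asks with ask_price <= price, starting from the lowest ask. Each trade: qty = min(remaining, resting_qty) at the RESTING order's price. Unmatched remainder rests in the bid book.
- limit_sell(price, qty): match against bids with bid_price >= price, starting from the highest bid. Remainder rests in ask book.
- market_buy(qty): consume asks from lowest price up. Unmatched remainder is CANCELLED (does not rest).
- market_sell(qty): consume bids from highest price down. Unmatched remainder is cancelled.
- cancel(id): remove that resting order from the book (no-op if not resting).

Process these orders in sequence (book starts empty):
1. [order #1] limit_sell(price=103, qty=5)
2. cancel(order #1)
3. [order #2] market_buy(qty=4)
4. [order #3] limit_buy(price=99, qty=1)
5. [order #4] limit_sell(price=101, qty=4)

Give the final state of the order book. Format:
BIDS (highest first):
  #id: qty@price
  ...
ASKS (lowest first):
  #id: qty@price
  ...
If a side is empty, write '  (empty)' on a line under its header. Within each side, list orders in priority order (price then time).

After op 1 [order #1] limit_sell(price=103, qty=5): fills=none; bids=[-] asks=[#1:5@103]
After op 2 cancel(order #1): fills=none; bids=[-] asks=[-]
After op 3 [order #2] market_buy(qty=4): fills=none; bids=[-] asks=[-]
After op 4 [order #3] limit_buy(price=99, qty=1): fills=none; bids=[#3:1@99] asks=[-]
After op 5 [order #4] limit_sell(price=101, qty=4): fills=none; bids=[#3:1@99] asks=[#4:4@101]

Answer: BIDS (highest first):
  #3: 1@99
ASKS (lowest first):
  #4: 4@101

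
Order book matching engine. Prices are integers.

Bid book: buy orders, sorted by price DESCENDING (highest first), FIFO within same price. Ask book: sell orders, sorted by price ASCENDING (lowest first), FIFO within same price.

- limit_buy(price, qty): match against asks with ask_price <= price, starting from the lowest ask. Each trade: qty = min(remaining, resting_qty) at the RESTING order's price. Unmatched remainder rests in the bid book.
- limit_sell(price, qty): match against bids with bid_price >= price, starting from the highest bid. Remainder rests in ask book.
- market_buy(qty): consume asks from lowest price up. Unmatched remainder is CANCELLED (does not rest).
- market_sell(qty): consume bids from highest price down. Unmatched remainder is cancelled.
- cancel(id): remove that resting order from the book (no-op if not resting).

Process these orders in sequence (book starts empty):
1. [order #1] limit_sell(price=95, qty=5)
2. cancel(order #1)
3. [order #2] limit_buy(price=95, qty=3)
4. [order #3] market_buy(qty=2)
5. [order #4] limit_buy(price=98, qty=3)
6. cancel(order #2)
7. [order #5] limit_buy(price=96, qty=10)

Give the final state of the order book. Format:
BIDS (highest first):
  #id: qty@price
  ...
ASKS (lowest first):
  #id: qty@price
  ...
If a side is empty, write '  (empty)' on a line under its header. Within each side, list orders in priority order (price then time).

Answer: BIDS (highest first):
  #4: 3@98
  #5: 10@96
ASKS (lowest first):
  (empty)

Derivation:
After op 1 [order #1] limit_sell(price=95, qty=5): fills=none; bids=[-] asks=[#1:5@95]
After op 2 cancel(order #1): fills=none; bids=[-] asks=[-]
After op 3 [order #2] limit_buy(price=95, qty=3): fills=none; bids=[#2:3@95] asks=[-]
After op 4 [order #3] market_buy(qty=2): fills=none; bids=[#2:3@95] asks=[-]
After op 5 [order #4] limit_buy(price=98, qty=3): fills=none; bids=[#4:3@98 #2:3@95] asks=[-]
After op 6 cancel(order #2): fills=none; bids=[#4:3@98] asks=[-]
After op 7 [order #5] limit_buy(price=96, qty=10): fills=none; bids=[#4:3@98 #5:10@96] asks=[-]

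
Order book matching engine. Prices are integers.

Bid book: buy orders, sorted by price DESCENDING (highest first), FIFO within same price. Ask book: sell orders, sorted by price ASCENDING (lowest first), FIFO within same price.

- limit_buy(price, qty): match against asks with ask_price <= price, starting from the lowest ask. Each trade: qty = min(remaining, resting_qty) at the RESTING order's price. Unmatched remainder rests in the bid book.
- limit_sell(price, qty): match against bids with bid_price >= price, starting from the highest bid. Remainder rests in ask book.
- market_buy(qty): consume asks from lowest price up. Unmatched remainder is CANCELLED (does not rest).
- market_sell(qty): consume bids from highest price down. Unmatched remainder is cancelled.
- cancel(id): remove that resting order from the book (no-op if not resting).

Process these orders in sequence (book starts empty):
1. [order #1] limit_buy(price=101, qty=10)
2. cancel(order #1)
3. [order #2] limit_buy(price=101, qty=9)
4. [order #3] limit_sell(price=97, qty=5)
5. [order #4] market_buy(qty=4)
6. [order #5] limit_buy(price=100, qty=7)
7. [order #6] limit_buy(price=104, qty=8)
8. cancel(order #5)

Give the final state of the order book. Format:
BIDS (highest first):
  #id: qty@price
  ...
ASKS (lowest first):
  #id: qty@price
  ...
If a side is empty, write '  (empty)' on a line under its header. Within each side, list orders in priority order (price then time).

Answer: BIDS (highest first):
  #6: 8@104
  #2: 4@101
ASKS (lowest first):
  (empty)

Derivation:
After op 1 [order #1] limit_buy(price=101, qty=10): fills=none; bids=[#1:10@101] asks=[-]
After op 2 cancel(order #1): fills=none; bids=[-] asks=[-]
After op 3 [order #2] limit_buy(price=101, qty=9): fills=none; bids=[#2:9@101] asks=[-]
After op 4 [order #3] limit_sell(price=97, qty=5): fills=#2x#3:5@101; bids=[#2:4@101] asks=[-]
After op 5 [order #4] market_buy(qty=4): fills=none; bids=[#2:4@101] asks=[-]
After op 6 [order #5] limit_buy(price=100, qty=7): fills=none; bids=[#2:4@101 #5:7@100] asks=[-]
After op 7 [order #6] limit_buy(price=104, qty=8): fills=none; bids=[#6:8@104 #2:4@101 #5:7@100] asks=[-]
After op 8 cancel(order #5): fills=none; bids=[#6:8@104 #2:4@101] asks=[-]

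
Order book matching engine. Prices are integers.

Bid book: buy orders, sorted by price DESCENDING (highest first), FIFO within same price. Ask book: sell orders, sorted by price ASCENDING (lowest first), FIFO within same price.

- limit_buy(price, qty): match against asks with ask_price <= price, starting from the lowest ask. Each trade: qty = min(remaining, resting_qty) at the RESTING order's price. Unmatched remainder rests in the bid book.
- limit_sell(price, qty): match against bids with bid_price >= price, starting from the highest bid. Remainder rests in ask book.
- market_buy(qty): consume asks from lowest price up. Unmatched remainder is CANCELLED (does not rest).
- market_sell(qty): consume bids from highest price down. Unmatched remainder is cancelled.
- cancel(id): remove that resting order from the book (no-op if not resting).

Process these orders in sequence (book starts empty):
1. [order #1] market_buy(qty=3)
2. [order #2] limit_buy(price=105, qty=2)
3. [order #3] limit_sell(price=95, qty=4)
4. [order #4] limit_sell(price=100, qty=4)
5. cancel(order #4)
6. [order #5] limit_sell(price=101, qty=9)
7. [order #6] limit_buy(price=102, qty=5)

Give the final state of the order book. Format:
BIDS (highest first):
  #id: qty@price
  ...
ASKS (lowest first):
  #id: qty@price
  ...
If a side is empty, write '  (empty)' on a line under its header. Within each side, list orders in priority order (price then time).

Answer: BIDS (highest first):
  (empty)
ASKS (lowest first):
  #5: 6@101

Derivation:
After op 1 [order #1] market_buy(qty=3): fills=none; bids=[-] asks=[-]
After op 2 [order #2] limit_buy(price=105, qty=2): fills=none; bids=[#2:2@105] asks=[-]
After op 3 [order #3] limit_sell(price=95, qty=4): fills=#2x#3:2@105; bids=[-] asks=[#3:2@95]
After op 4 [order #4] limit_sell(price=100, qty=4): fills=none; bids=[-] asks=[#3:2@95 #4:4@100]
After op 5 cancel(order #4): fills=none; bids=[-] asks=[#3:2@95]
After op 6 [order #5] limit_sell(price=101, qty=9): fills=none; bids=[-] asks=[#3:2@95 #5:9@101]
After op 7 [order #6] limit_buy(price=102, qty=5): fills=#6x#3:2@95 #6x#5:3@101; bids=[-] asks=[#5:6@101]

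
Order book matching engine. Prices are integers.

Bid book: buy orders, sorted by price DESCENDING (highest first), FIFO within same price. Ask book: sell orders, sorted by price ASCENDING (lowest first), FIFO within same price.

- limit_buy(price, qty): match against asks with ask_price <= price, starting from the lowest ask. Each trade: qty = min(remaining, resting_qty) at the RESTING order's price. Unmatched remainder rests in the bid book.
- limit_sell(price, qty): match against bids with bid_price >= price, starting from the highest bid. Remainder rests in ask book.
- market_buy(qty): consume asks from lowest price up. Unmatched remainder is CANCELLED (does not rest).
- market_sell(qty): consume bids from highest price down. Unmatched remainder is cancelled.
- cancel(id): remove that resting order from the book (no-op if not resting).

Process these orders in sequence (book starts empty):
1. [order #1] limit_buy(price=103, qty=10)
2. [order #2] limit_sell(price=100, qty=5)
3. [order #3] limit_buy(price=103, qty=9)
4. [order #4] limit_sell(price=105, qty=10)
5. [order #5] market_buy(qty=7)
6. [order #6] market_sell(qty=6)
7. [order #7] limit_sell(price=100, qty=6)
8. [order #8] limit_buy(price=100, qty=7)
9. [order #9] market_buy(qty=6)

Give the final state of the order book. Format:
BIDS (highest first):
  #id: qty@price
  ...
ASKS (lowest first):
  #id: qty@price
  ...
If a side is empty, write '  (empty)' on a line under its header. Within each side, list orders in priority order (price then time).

After op 1 [order #1] limit_buy(price=103, qty=10): fills=none; bids=[#1:10@103] asks=[-]
After op 2 [order #2] limit_sell(price=100, qty=5): fills=#1x#2:5@103; bids=[#1:5@103] asks=[-]
After op 3 [order #3] limit_buy(price=103, qty=9): fills=none; bids=[#1:5@103 #3:9@103] asks=[-]
After op 4 [order #4] limit_sell(price=105, qty=10): fills=none; bids=[#1:5@103 #3:9@103] asks=[#4:10@105]
After op 5 [order #5] market_buy(qty=7): fills=#5x#4:7@105; bids=[#1:5@103 #3:9@103] asks=[#4:3@105]
After op 6 [order #6] market_sell(qty=6): fills=#1x#6:5@103 #3x#6:1@103; bids=[#3:8@103] asks=[#4:3@105]
After op 7 [order #7] limit_sell(price=100, qty=6): fills=#3x#7:6@103; bids=[#3:2@103] asks=[#4:3@105]
After op 8 [order #8] limit_buy(price=100, qty=7): fills=none; bids=[#3:2@103 #8:7@100] asks=[#4:3@105]
After op 9 [order #9] market_buy(qty=6): fills=#9x#4:3@105; bids=[#3:2@103 #8:7@100] asks=[-]

Answer: BIDS (highest first):
  #3: 2@103
  #8: 7@100
ASKS (lowest first):
  (empty)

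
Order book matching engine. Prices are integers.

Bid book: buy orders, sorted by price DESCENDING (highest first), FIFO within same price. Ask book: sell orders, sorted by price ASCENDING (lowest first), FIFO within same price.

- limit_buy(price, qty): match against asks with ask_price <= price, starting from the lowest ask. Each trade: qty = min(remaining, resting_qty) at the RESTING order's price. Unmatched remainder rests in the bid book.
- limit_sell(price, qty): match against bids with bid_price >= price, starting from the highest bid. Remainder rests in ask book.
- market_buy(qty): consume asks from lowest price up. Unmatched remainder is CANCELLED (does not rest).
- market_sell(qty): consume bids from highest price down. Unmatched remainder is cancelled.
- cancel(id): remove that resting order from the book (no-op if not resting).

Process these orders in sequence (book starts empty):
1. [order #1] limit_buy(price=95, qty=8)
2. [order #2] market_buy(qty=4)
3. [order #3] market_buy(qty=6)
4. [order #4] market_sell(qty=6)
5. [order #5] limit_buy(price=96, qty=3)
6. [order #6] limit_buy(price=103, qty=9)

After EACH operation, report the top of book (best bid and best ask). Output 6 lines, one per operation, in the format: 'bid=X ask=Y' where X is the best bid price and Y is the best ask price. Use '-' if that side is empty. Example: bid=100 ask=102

After op 1 [order #1] limit_buy(price=95, qty=8): fills=none; bids=[#1:8@95] asks=[-]
After op 2 [order #2] market_buy(qty=4): fills=none; bids=[#1:8@95] asks=[-]
After op 3 [order #3] market_buy(qty=6): fills=none; bids=[#1:8@95] asks=[-]
After op 4 [order #4] market_sell(qty=6): fills=#1x#4:6@95; bids=[#1:2@95] asks=[-]
After op 5 [order #5] limit_buy(price=96, qty=3): fills=none; bids=[#5:3@96 #1:2@95] asks=[-]
After op 6 [order #6] limit_buy(price=103, qty=9): fills=none; bids=[#6:9@103 #5:3@96 #1:2@95] asks=[-]

Answer: bid=95 ask=-
bid=95 ask=-
bid=95 ask=-
bid=95 ask=-
bid=96 ask=-
bid=103 ask=-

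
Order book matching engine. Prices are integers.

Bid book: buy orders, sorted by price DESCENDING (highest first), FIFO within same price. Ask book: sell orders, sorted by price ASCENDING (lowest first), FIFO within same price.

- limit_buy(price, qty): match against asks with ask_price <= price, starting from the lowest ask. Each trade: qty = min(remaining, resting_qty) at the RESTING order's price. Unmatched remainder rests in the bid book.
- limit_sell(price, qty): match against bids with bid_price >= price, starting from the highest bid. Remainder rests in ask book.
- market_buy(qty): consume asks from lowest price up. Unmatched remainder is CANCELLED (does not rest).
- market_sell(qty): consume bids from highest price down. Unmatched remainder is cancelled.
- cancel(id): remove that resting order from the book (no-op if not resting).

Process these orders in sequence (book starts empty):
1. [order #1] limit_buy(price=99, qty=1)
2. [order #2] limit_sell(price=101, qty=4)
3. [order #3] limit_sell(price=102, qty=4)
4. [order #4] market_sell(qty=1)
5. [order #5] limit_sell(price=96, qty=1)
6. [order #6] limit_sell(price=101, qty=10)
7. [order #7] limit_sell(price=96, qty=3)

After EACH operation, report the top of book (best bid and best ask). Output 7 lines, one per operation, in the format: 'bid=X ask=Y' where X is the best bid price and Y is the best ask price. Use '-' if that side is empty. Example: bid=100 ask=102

After op 1 [order #1] limit_buy(price=99, qty=1): fills=none; bids=[#1:1@99] asks=[-]
After op 2 [order #2] limit_sell(price=101, qty=4): fills=none; bids=[#1:1@99] asks=[#2:4@101]
After op 3 [order #3] limit_sell(price=102, qty=4): fills=none; bids=[#1:1@99] asks=[#2:4@101 #3:4@102]
After op 4 [order #4] market_sell(qty=1): fills=#1x#4:1@99; bids=[-] asks=[#2:4@101 #3:4@102]
After op 5 [order #5] limit_sell(price=96, qty=1): fills=none; bids=[-] asks=[#5:1@96 #2:4@101 #3:4@102]
After op 6 [order #6] limit_sell(price=101, qty=10): fills=none; bids=[-] asks=[#5:1@96 #2:4@101 #6:10@101 #3:4@102]
After op 7 [order #7] limit_sell(price=96, qty=3): fills=none; bids=[-] asks=[#5:1@96 #7:3@96 #2:4@101 #6:10@101 #3:4@102]

Answer: bid=99 ask=-
bid=99 ask=101
bid=99 ask=101
bid=- ask=101
bid=- ask=96
bid=- ask=96
bid=- ask=96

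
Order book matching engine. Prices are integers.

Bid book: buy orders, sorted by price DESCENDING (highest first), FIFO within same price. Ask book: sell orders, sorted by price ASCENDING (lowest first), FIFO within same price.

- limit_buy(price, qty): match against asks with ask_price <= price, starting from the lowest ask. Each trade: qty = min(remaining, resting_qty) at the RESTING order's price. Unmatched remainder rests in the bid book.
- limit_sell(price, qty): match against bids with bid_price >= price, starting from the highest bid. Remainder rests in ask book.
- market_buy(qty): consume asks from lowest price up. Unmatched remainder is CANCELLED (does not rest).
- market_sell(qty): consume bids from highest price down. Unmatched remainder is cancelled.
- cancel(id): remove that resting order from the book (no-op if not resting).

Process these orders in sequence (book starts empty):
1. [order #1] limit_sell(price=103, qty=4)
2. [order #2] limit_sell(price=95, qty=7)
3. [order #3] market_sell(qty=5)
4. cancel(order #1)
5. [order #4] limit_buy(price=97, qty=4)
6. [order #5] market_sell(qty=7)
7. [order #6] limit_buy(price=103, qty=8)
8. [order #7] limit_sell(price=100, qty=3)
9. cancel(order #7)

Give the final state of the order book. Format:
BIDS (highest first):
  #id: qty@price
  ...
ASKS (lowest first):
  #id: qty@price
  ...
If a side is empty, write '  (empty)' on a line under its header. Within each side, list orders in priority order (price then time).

Answer: BIDS (highest first):
  #6: 2@103
ASKS (lowest first):
  (empty)

Derivation:
After op 1 [order #1] limit_sell(price=103, qty=4): fills=none; bids=[-] asks=[#1:4@103]
After op 2 [order #2] limit_sell(price=95, qty=7): fills=none; bids=[-] asks=[#2:7@95 #1:4@103]
After op 3 [order #3] market_sell(qty=5): fills=none; bids=[-] asks=[#2:7@95 #1:4@103]
After op 4 cancel(order #1): fills=none; bids=[-] asks=[#2:7@95]
After op 5 [order #4] limit_buy(price=97, qty=4): fills=#4x#2:4@95; bids=[-] asks=[#2:3@95]
After op 6 [order #5] market_sell(qty=7): fills=none; bids=[-] asks=[#2:3@95]
After op 7 [order #6] limit_buy(price=103, qty=8): fills=#6x#2:3@95; bids=[#6:5@103] asks=[-]
After op 8 [order #7] limit_sell(price=100, qty=3): fills=#6x#7:3@103; bids=[#6:2@103] asks=[-]
After op 9 cancel(order #7): fills=none; bids=[#6:2@103] asks=[-]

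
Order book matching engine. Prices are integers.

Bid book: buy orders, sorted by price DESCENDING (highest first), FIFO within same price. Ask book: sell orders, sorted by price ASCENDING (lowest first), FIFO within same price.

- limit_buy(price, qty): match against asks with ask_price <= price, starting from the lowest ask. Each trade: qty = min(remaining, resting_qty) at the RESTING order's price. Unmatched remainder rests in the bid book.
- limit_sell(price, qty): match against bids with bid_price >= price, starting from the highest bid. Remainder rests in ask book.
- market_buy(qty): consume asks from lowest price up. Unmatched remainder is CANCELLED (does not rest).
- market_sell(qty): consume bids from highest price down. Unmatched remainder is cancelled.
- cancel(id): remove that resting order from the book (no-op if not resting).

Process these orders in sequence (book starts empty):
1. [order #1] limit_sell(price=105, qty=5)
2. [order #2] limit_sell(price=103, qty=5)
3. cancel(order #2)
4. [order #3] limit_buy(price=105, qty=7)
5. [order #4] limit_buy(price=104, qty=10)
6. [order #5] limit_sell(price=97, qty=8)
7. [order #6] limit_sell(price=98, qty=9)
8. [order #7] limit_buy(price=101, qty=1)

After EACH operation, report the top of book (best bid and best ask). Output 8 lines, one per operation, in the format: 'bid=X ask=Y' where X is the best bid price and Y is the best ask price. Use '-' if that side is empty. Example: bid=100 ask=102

After op 1 [order #1] limit_sell(price=105, qty=5): fills=none; bids=[-] asks=[#1:5@105]
After op 2 [order #2] limit_sell(price=103, qty=5): fills=none; bids=[-] asks=[#2:5@103 #1:5@105]
After op 3 cancel(order #2): fills=none; bids=[-] asks=[#1:5@105]
After op 4 [order #3] limit_buy(price=105, qty=7): fills=#3x#1:5@105; bids=[#3:2@105] asks=[-]
After op 5 [order #4] limit_buy(price=104, qty=10): fills=none; bids=[#3:2@105 #4:10@104] asks=[-]
After op 6 [order #5] limit_sell(price=97, qty=8): fills=#3x#5:2@105 #4x#5:6@104; bids=[#4:4@104] asks=[-]
After op 7 [order #6] limit_sell(price=98, qty=9): fills=#4x#6:4@104; bids=[-] asks=[#6:5@98]
After op 8 [order #7] limit_buy(price=101, qty=1): fills=#7x#6:1@98; bids=[-] asks=[#6:4@98]

Answer: bid=- ask=105
bid=- ask=103
bid=- ask=105
bid=105 ask=-
bid=105 ask=-
bid=104 ask=-
bid=- ask=98
bid=- ask=98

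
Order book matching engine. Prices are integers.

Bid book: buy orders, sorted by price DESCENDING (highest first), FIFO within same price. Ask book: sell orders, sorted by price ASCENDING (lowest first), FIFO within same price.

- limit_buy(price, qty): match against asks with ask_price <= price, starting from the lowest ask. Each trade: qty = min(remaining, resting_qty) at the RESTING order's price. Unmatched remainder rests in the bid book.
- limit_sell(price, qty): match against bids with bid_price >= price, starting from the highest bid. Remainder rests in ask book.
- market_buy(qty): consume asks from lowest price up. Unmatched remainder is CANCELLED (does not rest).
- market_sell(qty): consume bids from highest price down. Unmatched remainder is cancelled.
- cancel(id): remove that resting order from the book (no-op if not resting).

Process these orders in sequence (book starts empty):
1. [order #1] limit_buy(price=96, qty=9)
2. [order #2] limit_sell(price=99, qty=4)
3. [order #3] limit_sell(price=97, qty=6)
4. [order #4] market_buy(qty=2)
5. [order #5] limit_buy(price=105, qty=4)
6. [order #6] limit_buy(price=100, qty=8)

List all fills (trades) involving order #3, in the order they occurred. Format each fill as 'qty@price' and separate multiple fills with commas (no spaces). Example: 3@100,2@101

After op 1 [order #1] limit_buy(price=96, qty=9): fills=none; bids=[#1:9@96] asks=[-]
After op 2 [order #2] limit_sell(price=99, qty=4): fills=none; bids=[#1:9@96] asks=[#2:4@99]
After op 3 [order #3] limit_sell(price=97, qty=6): fills=none; bids=[#1:9@96] asks=[#3:6@97 #2:4@99]
After op 4 [order #4] market_buy(qty=2): fills=#4x#3:2@97; bids=[#1:9@96] asks=[#3:4@97 #2:4@99]
After op 5 [order #5] limit_buy(price=105, qty=4): fills=#5x#3:4@97; bids=[#1:9@96] asks=[#2:4@99]
After op 6 [order #6] limit_buy(price=100, qty=8): fills=#6x#2:4@99; bids=[#6:4@100 #1:9@96] asks=[-]

Answer: 2@97,4@97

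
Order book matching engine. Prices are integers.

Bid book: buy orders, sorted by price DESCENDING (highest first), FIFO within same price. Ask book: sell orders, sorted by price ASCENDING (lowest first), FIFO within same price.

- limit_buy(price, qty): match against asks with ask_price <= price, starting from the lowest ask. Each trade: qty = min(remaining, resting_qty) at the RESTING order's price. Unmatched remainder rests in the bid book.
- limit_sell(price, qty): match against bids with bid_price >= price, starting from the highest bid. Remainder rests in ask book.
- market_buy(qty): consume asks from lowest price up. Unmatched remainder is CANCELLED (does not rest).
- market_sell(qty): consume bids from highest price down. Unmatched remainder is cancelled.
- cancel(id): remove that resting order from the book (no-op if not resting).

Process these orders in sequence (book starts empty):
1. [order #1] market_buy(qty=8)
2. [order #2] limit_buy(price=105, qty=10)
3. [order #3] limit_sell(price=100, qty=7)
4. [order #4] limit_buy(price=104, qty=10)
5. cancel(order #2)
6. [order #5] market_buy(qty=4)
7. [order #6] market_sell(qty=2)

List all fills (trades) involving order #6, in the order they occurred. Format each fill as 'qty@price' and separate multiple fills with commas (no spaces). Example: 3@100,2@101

After op 1 [order #1] market_buy(qty=8): fills=none; bids=[-] asks=[-]
After op 2 [order #2] limit_buy(price=105, qty=10): fills=none; bids=[#2:10@105] asks=[-]
After op 3 [order #3] limit_sell(price=100, qty=7): fills=#2x#3:7@105; bids=[#2:3@105] asks=[-]
After op 4 [order #4] limit_buy(price=104, qty=10): fills=none; bids=[#2:3@105 #4:10@104] asks=[-]
After op 5 cancel(order #2): fills=none; bids=[#4:10@104] asks=[-]
After op 6 [order #5] market_buy(qty=4): fills=none; bids=[#4:10@104] asks=[-]
After op 7 [order #6] market_sell(qty=2): fills=#4x#6:2@104; bids=[#4:8@104] asks=[-]

Answer: 2@104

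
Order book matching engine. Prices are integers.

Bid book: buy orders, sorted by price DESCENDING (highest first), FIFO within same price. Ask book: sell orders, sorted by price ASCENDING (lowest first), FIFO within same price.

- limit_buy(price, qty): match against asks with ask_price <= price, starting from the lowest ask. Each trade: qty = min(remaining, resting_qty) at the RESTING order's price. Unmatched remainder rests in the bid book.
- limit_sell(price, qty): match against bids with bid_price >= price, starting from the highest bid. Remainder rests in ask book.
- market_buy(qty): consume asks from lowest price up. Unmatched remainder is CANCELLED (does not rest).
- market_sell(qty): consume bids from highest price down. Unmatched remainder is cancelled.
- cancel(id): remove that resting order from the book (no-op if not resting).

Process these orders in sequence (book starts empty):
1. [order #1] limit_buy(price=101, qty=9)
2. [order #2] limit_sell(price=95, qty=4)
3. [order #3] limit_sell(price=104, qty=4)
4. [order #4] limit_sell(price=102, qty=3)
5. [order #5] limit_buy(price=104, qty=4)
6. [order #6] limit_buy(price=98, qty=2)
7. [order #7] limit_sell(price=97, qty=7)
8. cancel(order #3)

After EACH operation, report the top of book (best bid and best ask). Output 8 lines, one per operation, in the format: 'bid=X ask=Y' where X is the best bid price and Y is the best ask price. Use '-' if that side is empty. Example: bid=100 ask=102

After op 1 [order #1] limit_buy(price=101, qty=9): fills=none; bids=[#1:9@101] asks=[-]
After op 2 [order #2] limit_sell(price=95, qty=4): fills=#1x#2:4@101; bids=[#1:5@101] asks=[-]
After op 3 [order #3] limit_sell(price=104, qty=4): fills=none; bids=[#1:5@101] asks=[#3:4@104]
After op 4 [order #4] limit_sell(price=102, qty=3): fills=none; bids=[#1:5@101] asks=[#4:3@102 #3:4@104]
After op 5 [order #5] limit_buy(price=104, qty=4): fills=#5x#4:3@102 #5x#3:1@104; bids=[#1:5@101] asks=[#3:3@104]
After op 6 [order #6] limit_buy(price=98, qty=2): fills=none; bids=[#1:5@101 #6:2@98] asks=[#3:3@104]
After op 7 [order #7] limit_sell(price=97, qty=7): fills=#1x#7:5@101 #6x#7:2@98; bids=[-] asks=[#3:3@104]
After op 8 cancel(order #3): fills=none; bids=[-] asks=[-]

Answer: bid=101 ask=-
bid=101 ask=-
bid=101 ask=104
bid=101 ask=102
bid=101 ask=104
bid=101 ask=104
bid=- ask=104
bid=- ask=-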